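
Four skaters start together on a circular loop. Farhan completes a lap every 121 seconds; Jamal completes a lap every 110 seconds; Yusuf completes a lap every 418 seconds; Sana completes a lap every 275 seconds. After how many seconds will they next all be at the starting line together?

The first simultaneous occurrence is after LCM of the individual periods.
121 = 11^2
110 = 2 × 5 × 11
418 = 2 × 11 × 19
275 = 5^2 × 11
LCM(121, 110, 418, 275) = 2 × 5^2 × 11^2 × 19 = 114950.

114950 seconds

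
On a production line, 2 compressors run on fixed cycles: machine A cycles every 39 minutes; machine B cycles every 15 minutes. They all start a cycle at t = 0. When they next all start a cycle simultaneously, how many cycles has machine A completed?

The first common completion time is the LCM of the periods.
39 = 3 × 13
15 = 3 × 5
LCM(39, 15) = 3 × 5 × 13 = 195.
Cycles for period 39: 195 / 39 = 5.

5 cycles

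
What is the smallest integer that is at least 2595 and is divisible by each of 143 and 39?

The integer must be a common multiple of 143 and 39, so a multiple of their LCM.
143 = 11 × 13
39 = 3 × 13
LCM(143, 39) = 3 × 11 × 13 = 429.
Smallest multiple of 429 that is ≥ 2595: ⌈2595/429⌉ × 429 = 7 × 429 = 3003.

3003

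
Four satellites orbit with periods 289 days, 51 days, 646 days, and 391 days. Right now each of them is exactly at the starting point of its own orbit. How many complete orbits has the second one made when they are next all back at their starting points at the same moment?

14858 orbits

All finish a whole number of cycles simultaneously at t = LCM of the periods.
289 = 17^2
51 = 3 × 17
646 = 2 × 17 × 19
391 = 17 × 23
LCM(289, 51, 646, 391) = 2 × 3 × 17^2 × 19 × 23 = 757758.
Orbits for period 51: 757758 / 51 = 14858.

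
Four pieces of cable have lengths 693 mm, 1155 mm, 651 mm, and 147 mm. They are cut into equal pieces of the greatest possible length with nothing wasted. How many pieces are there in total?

Piece length = gcd(693, 1155, 651, 147).
693 = 3^2 × 7 × 11
1155 = 3 × 5 × 7 × 11
651 = 3 × 7 × 31
147 = 3 × 7^2
gcd(693, 1155, 651, 147) = 3 × 7 = 21.
Total pieces = 693/21 + 1155/21 + 651/21 + 147/21 = 33 + 55 + 31 + 7 = 126.

126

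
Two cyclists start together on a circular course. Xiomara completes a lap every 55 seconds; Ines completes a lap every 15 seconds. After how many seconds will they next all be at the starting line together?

165 seconds

The first simultaneous occurrence is after LCM of the individual periods.
55 = 5 × 11
15 = 3 × 5
LCM(55, 15) = 3 × 5 × 11 = 165.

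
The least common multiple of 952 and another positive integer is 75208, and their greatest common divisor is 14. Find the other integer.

1106

gcd × lcm = product of the two integers, so the other integer is (14 × 75208) / 952 = 1106.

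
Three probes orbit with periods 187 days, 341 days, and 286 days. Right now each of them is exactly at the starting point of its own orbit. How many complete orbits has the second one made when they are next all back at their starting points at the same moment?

442 orbits

All finish a whole number of cycles simultaneously at t = LCM of the periods.
187 = 11 × 17
341 = 11 × 31
286 = 2 × 11 × 13
LCM(187, 341, 286) = 2 × 11 × 13 × 17 × 31 = 150722.
Orbits for period 341: 150722 / 341 = 442.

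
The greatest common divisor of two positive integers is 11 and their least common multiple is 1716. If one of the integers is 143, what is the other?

132

For two integers, gcd × lcm = product, so the other is (11 × 1716) / 143 = 18876 / 143 = 132.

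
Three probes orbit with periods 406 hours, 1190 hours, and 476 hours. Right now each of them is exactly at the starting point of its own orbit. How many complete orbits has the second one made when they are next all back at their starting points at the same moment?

58 orbits

All finish a whole number of cycles simultaneously at t = LCM of the periods.
406 = 2 × 7 × 29
1190 = 2 × 5 × 7 × 17
476 = 2^2 × 7 × 17
LCM(406, 1190, 476) = 2^2 × 5 × 7 × 17 × 29 = 69020.
Orbits for period 1190: 69020 / 1190 = 58.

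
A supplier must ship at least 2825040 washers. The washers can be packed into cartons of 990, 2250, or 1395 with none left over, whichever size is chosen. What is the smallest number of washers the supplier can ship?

3069000

The number of washers must be a common multiple of 990, 2250, and 1395, so a multiple of their LCM.
990 = 2 × 3^2 × 5 × 11
2250 = 2 × 3^2 × 5^3
1395 = 3^2 × 5 × 31
LCM(990, 2250, 1395) = 2 × 3^2 × 5^3 × 11 × 31 = 767250.
Smallest multiple of 767250 that is ≥ 2825040: ⌈2825040/767250⌉ × 767250 = 4 × 767250 = 3069000.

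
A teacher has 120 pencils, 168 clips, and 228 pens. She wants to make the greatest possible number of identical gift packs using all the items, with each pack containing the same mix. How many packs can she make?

The pack count must divide each quantity, so the greatest is gcd(120, 168, 228).
120 = 2^3 × 3 × 5
168 = 2^3 × 3 × 7
228 = 2^2 × 3 × 19
gcd(120, 168, 228) = 2^2 × 3 = 12.

12 packs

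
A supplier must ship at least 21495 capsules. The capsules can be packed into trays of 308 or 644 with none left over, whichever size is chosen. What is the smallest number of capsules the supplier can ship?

28336

The number of capsules must be a common multiple of 308 and 644, so a multiple of their LCM.
308 = 2^2 × 7 × 11
644 = 2^2 × 7 × 23
LCM(308, 644) = 2^2 × 7 × 11 × 23 = 7084.
Smallest multiple of 7084 that is ≥ 21495: ⌈21495/7084⌉ × 7084 = 4 × 7084 = 28336.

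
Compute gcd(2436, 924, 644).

28

2436 = 2^2 × 3 × 7 × 29
924 = 2^2 × 3 × 7 × 11
644 = 2^2 × 7 × 23
gcd(2436, 924, 644) = 2^2 × 7 = 28.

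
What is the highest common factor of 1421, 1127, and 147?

1421 = 7^2 × 29
1127 = 7^2 × 23
147 = 3 × 7^2
gcd(1421, 1127, 147) = 7^2 = 49.

49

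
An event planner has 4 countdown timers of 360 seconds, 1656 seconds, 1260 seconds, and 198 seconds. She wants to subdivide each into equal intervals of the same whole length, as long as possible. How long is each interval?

18 seconds

The interval must divide each timer length; the longest such is the gcd.
360 = 2^3 × 3^2 × 5
1656 = 2^3 × 3^2 × 23
1260 = 2^2 × 3^2 × 5 × 7
198 = 2 × 3^2 × 11
gcd(360, 1656, 1260, 198) = 2 × 3^2 = 18.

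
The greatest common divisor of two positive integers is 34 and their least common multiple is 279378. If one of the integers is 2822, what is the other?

3366

For two integers, gcd × lcm = product, so the other is (34 × 279378) / 2822 = 9498852 / 2822 = 3366.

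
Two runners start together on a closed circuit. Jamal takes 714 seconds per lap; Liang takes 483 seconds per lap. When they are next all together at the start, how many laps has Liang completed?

34 laps

The first common completion time is the LCM of the periods.
714 = 2 × 3 × 7 × 17
483 = 3 × 7 × 23
LCM(714, 483) = 2 × 3 × 7 × 17 × 23 = 16422.
Laps for period 483: 16422 / 483 = 34.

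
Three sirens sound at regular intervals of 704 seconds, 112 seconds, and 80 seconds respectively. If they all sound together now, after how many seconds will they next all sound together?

24640 seconds

They coincide at every common multiple of the periods; the first is the LCM.
704 = 2^6 × 11
112 = 2^4 × 7
80 = 2^4 × 5
LCM(704, 112, 80) = 2^6 × 5 × 7 × 11 = 24640.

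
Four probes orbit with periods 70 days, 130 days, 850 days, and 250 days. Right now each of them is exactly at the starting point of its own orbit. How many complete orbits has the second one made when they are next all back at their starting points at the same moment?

2975 orbits

The first common completion time is the LCM of the periods.
70 = 2 × 5 × 7
130 = 2 × 5 × 13
850 = 2 × 5^2 × 17
250 = 2 × 5^3
LCM(70, 130, 850, 250) = 2 × 5^3 × 7 × 13 × 17 = 386750.
Orbits for period 130: 386750 / 130 = 2975.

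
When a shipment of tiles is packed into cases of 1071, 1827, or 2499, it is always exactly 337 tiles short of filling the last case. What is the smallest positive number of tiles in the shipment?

217076

Being 337 short of a full case of size k means N ≡ −337 (mod k), i.e. N + 337 is a multiple of each size.
1071 = 3^2 × 7 × 17
1827 = 3^2 × 7 × 29
2499 = 3 × 7^2 × 17
LCM(1071, 1827, 2499) = 3^2 × 7^2 × 17 × 29 = 217413.
Smallest positive N is 217413 − 337 = 217076.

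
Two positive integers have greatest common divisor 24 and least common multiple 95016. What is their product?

For any two positive integers, gcd × lcm = product = 24 × 95016 = 2280384.

2280384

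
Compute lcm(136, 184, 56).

136 = 2^3 × 17
184 = 2^3 × 23
56 = 2^3 × 7
LCM(136, 184, 56) = 2^3 × 7 × 17 × 23 = 21896.

21896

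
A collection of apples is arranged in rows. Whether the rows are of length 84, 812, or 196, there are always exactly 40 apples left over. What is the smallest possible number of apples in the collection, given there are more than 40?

N − 40 must be a common multiple of 84, 812, and 196.
84 = 2^2 × 3 × 7
812 = 2^2 × 7 × 29
196 = 2^2 × 7^2
LCM(84, 812, 196) = 2^2 × 3 × 7^2 × 29 = 17052.
Smallest N > 40 is LCM + 40 = 17052 + 40 = 17092.

17092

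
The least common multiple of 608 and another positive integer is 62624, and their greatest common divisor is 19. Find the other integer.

1957

gcd × lcm = product of the two integers, so the other integer is (19 × 62624) / 608 = 1957.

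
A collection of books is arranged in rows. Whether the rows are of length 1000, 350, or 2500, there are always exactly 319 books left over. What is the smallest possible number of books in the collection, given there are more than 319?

35319

N − 319 must be a common multiple of 1000, 350, and 2500.
1000 = 2^3 × 5^3
350 = 2 × 5^2 × 7
2500 = 2^2 × 5^4
LCM(1000, 350, 2500) = 2^3 × 5^4 × 7 = 35000.
Smallest N > 319 is LCM + 319 = 35000 + 319 = 35319.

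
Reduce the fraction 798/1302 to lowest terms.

798 = 2 × 3 × 7 × 19
1302 = 2 × 3 × 7 × 31
gcd(798, 1302) = 2 × 3 × 7 = 42.
Divide numerator and denominator by 42: 798/1302 = 19/31.

19/31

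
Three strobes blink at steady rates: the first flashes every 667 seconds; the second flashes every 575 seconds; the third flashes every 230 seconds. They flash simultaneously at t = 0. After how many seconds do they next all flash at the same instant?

We need the least common multiple of the intervals.
667 = 23 × 29
575 = 5^2 × 23
230 = 2 × 5 × 23
LCM(667, 575, 230) = 2 × 5^2 × 23 × 29 = 33350.

33350 seconds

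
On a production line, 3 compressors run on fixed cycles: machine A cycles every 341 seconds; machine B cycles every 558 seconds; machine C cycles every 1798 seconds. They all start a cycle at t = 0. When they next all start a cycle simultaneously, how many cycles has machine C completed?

99 cycles

The first common completion time is the LCM of the periods.
341 = 11 × 31
558 = 2 × 3^2 × 31
1798 = 2 × 29 × 31
LCM(341, 558, 1798) = 2 × 3^2 × 11 × 29 × 31 = 178002.
Cycles for period 1798: 178002 / 1798 = 99.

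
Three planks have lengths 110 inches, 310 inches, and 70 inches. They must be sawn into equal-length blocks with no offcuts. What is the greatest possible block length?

This is the greatest common divisor of 110, 310, and 70.
110 = 2 × 5 × 11
310 = 2 × 5 × 31
70 = 2 × 5 × 7
gcd(110, 310, 70) = 2 × 5 = 10.

10 inches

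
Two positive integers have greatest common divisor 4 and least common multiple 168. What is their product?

672

For any two positive integers, gcd × lcm = product = 4 × 168 = 672.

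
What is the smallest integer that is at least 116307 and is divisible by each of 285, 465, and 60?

141360

The integer must be a common multiple of 285, 465, and 60, so a multiple of their LCM.
285 = 3 × 5 × 19
465 = 3 × 5 × 31
60 = 2^2 × 3 × 5
LCM(285, 465, 60) = 2^2 × 3 × 5 × 19 × 31 = 35340.
Smallest multiple of 35340 that is ≥ 116307: ⌈116307/35340⌉ × 35340 = 4 × 35340 = 141360.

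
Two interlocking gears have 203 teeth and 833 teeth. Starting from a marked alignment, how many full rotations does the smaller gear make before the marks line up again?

119 rotations

The first common completion time is the LCM of the periods.
203 = 7 × 29
833 = 7^2 × 17
LCM(203, 833) = 7^2 × 17 × 29 = 24157.
Rotations for period 203: 24157 / 203 = 119.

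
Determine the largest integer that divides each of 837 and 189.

837 = 3^3 × 31
189 = 3^3 × 7
gcd(837, 189) = 3^3 = 27.

27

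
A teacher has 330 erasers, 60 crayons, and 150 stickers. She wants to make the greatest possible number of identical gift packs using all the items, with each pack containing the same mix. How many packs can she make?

30 packs

The pack count must divide each quantity, so the greatest is gcd(330, 60, 150).
330 = 2 × 3 × 5 × 11
60 = 2^2 × 3 × 5
150 = 2 × 3 × 5^2
gcd(330, 60, 150) = 2 × 3 × 5 = 30.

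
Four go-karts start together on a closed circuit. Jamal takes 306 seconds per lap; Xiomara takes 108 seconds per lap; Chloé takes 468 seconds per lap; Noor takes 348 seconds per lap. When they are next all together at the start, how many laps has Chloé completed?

1479 laps

They are all back at their starting positions together after one LCM of the periods.
306 = 2 × 3^2 × 17
108 = 2^2 × 3^3
468 = 2^2 × 3^2 × 13
348 = 2^2 × 3 × 29
LCM(306, 108, 468, 348) = 2^2 × 3^3 × 13 × 17 × 29 = 692172.
Laps for period 468: 692172 / 468 = 1479.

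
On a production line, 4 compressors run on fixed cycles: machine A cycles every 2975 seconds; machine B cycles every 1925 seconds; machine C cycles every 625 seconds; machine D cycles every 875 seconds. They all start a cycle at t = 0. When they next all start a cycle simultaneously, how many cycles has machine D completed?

935 cycles

All finish a whole number of cycles simultaneously at t = LCM of the periods.
2975 = 5^2 × 7 × 17
1925 = 5^2 × 7 × 11
625 = 5^4
875 = 5^3 × 7
LCM(2975, 1925, 625, 875) = 5^4 × 7 × 11 × 17 = 818125.
Cycles for period 875: 818125 / 875 = 935.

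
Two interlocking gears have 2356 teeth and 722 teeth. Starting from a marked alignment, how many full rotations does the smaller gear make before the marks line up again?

All finish a whole number of cycles simultaneously at t = LCM of the periods.
2356 = 2^2 × 19 × 31
722 = 2 × 19^2
LCM(2356, 722) = 2^2 × 19^2 × 31 = 44764.
Rotations for period 722: 44764 / 722 = 62.

62 rotations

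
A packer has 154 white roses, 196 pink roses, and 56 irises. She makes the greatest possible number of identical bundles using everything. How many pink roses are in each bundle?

14

Number of bundles = gcd(154, 196, 56).
154 = 2 × 7 × 11
196 = 2^2 × 7^2
56 = 2^3 × 7
gcd(154, 196, 56) = 2 × 7 = 14.
pink roses per bundle = 196 / 14 = 14.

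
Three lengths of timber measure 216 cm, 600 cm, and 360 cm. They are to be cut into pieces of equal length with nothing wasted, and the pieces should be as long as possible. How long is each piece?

The greatest length dividing all of 216, 600, and 360 is their gcd.
216 = 2^3 × 3^3
600 = 2^3 × 3 × 5^2
360 = 2^3 × 3^2 × 5
gcd(216, 600, 360) = 2^3 × 3 = 24.

24 cm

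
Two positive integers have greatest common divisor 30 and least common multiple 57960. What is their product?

1738800

For any two positive integers, gcd × lcm = product = 30 × 57960 = 1738800.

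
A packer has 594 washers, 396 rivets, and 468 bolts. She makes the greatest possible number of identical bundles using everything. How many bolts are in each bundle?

26

Number of bundles = gcd(594, 396, 468).
594 = 2 × 3^3 × 11
396 = 2^2 × 3^2 × 11
468 = 2^2 × 3^2 × 13
gcd(594, 396, 468) = 2 × 3^2 = 18.
bolts per bundle = 468 / 18 = 26.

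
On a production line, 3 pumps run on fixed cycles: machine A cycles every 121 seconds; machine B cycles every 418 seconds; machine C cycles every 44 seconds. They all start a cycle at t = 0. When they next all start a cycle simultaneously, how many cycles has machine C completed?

209 cycles

The first common completion time is the LCM of the periods.
121 = 11^2
418 = 2 × 11 × 19
44 = 2^2 × 11
LCM(121, 418, 44) = 2^2 × 11^2 × 19 = 9196.
Cycles for period 44: 9196 / 44 = 209.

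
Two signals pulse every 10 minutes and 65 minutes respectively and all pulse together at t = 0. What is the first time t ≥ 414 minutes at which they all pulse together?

Joint pulses occur at multiples of LCM(10, 65).
10 = 2 × 5
65 = 5 × 13
LCM(10, 65) = 2 × 5 × 13 = 130.
Smallest multiple of 130 that is ≥ 414: ⌈414/130⌉ × 130 = 4 × 130 = 520.

520 minutes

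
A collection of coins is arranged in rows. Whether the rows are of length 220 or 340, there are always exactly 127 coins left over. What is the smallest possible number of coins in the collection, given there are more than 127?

N − 127 must be a common multiple of 220 and 340.
220 = 2^2 × 5 × 11
340 = 2^2 × 5 × 17
LCM(220, 340) = 2^2 × 5 × 11 × 17 = 3740.
Smallest N > 127 is LCM + 127 = 3740 + 127 = 3867.

3867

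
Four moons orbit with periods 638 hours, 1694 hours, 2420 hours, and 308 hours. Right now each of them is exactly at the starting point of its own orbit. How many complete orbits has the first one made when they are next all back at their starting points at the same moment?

770 orbits

The first common completion time is the LCM of the periods.
638 = 2 × 11 × 29
1694 = 2 × 7 × 11^2
2420 = 2^2 × 5 × 11^2
308 = 2^2 × 7 × 11
LCM(638, 1694, 2420, 308) = 2^2 × 5 × 7 × 11^2 × 29 = 491260.
Orbits for period 638: 491260 / 638 = 770.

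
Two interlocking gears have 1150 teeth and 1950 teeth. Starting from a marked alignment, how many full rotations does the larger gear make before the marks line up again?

23 rotations

They are all back at their starting positions together after one LCM of the periods.
1150 = 2 × 5^2 × 23
1950 = 2 × 3 × 5^2 × 13
LCM(1150, 1950) = 2 × 3 × 5^2 × 13 × 23 = 44850.
Rotations for period 1950: 44850 / 1950 = 23.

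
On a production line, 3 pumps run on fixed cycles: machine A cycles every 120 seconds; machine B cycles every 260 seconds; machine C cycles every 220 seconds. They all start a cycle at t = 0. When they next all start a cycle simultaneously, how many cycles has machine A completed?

143 cycles

The first common completion time is the LCM of the periods.
120 = 2^3 × 3 × 5
260 = 2^2 × 5 × 13
220 = 2^2 × 5 × 11
LCM(120, 260, 220) = 2^3 × 3 × 5 × 11 × 13 = 17160.
Cycles for period 120: 17160 / 120 = 143.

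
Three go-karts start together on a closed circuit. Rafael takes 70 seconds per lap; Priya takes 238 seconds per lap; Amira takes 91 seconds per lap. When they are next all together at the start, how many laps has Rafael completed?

All finish a whole number of cycles simultaneously at t = LCM of the periods.
70 = 2 × 5 × 7
238 = 2 × 7 × 17
91 = 7 × 13
LCM(70, 238, 91) = 2 × 5 × 7 × 13 × 17 = 15470.
Laps for period 70: 15470 / 70 = 221.

221 laps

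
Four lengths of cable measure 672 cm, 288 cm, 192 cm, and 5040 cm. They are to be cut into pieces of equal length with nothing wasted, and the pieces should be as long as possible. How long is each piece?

The greatest length dividing all of 672, 288, 192, and 5040 is their gcd.
672 = 2^5 × 3 × 7
288 = 2^5 × 3^2
192 = 2^6 × 3
5040 = 2^4 × 3^2 × 5 × 7
gcd(672, 288, 192, 5040) = 2^4 × 3 = 48.

48 cm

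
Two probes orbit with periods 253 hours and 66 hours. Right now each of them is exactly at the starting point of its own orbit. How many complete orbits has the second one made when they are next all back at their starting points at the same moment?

23 orbits

The first common completion time is the LCM of the periods.
253 = 11 × 23
66 = 2 × 3 × 11
LCM(253, 66) = 2 × 3 × 11 × 23 = 1518.
Orbits for period 66: 1518 / 66 = 23.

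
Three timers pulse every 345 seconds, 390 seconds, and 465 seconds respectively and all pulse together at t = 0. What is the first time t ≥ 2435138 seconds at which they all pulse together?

Joint pulses occur at multiples of LCM(345, 390, 465).
345 = 3 × 5 × 23
390 = 2 × 3 × 5 × 13
465 = 3 × 5 × 31
LCM(345, 390, 465) = 2 × 3 × 5 × 13 × 23 × 31 = 278070.
Smallest multiple of 278070 that is ≥ 2435138: ⌈2435138/278070⌉ × 278070 = 9 × 278070 = 2502630.

2502630 seconds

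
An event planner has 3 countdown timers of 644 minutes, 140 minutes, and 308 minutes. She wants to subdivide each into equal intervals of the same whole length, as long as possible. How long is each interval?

28 minutes

The interval must divide each timer length; the longest such is the gcd.
644 = 2^2 × 7 × 23
140 = 2^2 × 5 × 7
308 = 2^2 × 7 × 11
gcd(644, 140, 308) = 2^2 × 7 = 28.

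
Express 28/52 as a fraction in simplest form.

28 = 2^2 × 7
52 = 2^2 × 13
gcd(28, 52) = 2^2 = 4.
Divide numerator and denominator by 4: 28/52 = 7/13.

7/13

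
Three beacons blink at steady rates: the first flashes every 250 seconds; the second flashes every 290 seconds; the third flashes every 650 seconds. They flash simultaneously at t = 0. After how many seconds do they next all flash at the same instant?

94250 seconds

They coincide at every common multiple of the periods; the first is the LCM.
250 = 2 × 5^3
290 = 2 × 5 × 29
650 = 2 × 5^2 × 13
LCM(250, 290, 650) = 2 × 5^3 × 13 × 29 = 94250.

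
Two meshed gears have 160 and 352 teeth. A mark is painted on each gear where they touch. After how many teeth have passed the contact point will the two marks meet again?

1760 teeth

They coincide at every common multiple of the periods; the first is the LCM.
160 = 2^5 × 5
352 = 2^5 × 11
LCM(160, 352) = 2^5 × 5 × 11 = 1760.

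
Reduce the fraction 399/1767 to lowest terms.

399 = 3 × 7 × 19
1767 = 3 × 19 × 31
gcd(399, 1767) = 3 × 19 = 57.
Divide numerator and denominator by 57: 399/1767 = 7/31.

7/31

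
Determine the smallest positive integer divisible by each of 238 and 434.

7378

238 = 2 × 7 × 17
434 = 2 × 7 × 31
LCM(238, 434) = 2 × 7 × 17 × 31 = 7378.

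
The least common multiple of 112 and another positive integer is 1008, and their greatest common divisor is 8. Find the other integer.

gcd × lcm = product of the two integers, so the other integer is (8 × 1008) / 112 = 72.

72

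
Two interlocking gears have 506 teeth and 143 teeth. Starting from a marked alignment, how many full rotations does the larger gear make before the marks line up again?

The first common completion time is the LCM of the periods.
506 = 2 × 11 × 23
143 = 11 × 13
LCM(506, 143) = 2 × 11 × 13 × 23 = 6578.
Rotations for period 506: 6578 / 506 = 13.

13 rotations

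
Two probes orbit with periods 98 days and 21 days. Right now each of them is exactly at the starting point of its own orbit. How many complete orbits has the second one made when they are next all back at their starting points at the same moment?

They are all back at their starting positions together after one LCM of the periods.
98 = 2 × 7^2
21 = 3 × 7
LCM(98, 21) = 2 × 3 × 7^2 = 294.
Orbits for period 21: 294 / 21 = 14.

14 orbits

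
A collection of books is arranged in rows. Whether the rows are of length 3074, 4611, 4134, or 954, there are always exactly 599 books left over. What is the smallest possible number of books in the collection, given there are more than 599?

360257

N − 599 must be a common multiple of 3074, 4611, 4134, and 954.
3074 = 2 × 29 × 53
4611 = 3 × 29 × 53
4134 = 2 × 3 × 13 × 53
954 = 2 × 3^2 × 53
LCM(3074, 4611, 4134, 954) = 2 × 3^2 × 13 × 29 × 53 = 359658.
Smallest N > 599 is LCM + 599 = 359658 + 599 = 360257.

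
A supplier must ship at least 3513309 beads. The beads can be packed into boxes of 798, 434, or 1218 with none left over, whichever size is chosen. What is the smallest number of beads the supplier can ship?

3587010

The number of beads must be a common multiple of 798, 434, and 1218, so a multiple of their LCM.
798 = 2 × 3 × 7 × 19
434 = 2 × 7 × 31
1218 = 2 × 3 × 7 × 29
LCM(798, 434, 1218) = 2 × 3 × 7 × 19 × 29 × 31 = 717402.
Smallest multiple of 717402 that is ≥ 3513309: ⌈3513309/717402⌉ × 717402 = 5 × 717402 = 3587010.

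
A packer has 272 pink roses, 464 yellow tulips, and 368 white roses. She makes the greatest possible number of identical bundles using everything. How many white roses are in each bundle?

Number of bundles = gcd(272, 464, 368).
272 = 2^4 × 17
464 = 2^4 × 29
368 = 2^4 × 23
gcd(272, 464, 368) = 2^4 = 16.
white roses per bundle = 368 / 16 = 23.

23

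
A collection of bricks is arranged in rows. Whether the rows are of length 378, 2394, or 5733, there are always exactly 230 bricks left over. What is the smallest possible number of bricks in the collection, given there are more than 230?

N − 230 must be a common multiple of 378, 2394, and 5733.
378 = 2 × 3^3 × 7
2394 = 2 × 3^2 × 7 × 19
5733 = 3^2 × 7^2 × 13
LCM(378, 2394, 5733) = 2 × 3^3 × 7^2 × 13 × 19 = 653562.
Smallest N > 230 is LCM + 230 = 653562 + 230 = 653792.

653792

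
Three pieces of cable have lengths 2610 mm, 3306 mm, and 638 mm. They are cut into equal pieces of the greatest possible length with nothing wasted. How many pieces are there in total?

Piece length = gcd(2610, 3306, 638).
2610 = 2 × 3^2 × 5 × 29
3306 = 2 × 3 × 19 × 29
638 = 2 × 11 × 29
gcd(2610, 3306, 638) = 2 × 29 = 58.
Total pieces = 2610/58 + 3306/58 + 638/58 = 45 + 57 + 11 = 113.

113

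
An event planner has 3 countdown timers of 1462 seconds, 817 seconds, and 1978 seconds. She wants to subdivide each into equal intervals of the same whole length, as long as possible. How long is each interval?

43 seconds

The interval must divide each timer length; the longest such is the gcd.
1462 = 2 × 17 × 43
817 = 19 × 43
1978 = 2 × 23 × 43
gcd(1462, 817, 1978) = 43.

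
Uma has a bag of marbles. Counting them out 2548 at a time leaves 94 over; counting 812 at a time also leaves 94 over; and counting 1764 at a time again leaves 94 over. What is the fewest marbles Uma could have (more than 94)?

N − 94 must be a common multiple of 2548, 812, and 1764.
2548 = 2^2 × 7^2 × 13
812 = 2^2 × 7 × 29
1764 = 2^2 × 3^2 × 7^2
LCM(2548, 812, 1764) = 2^2 × 3^2 × 7^2 × 13 × 29 = 665028.
Smallest N > 94 is LCM + 94 = 665028 + 94 = 665122.

665122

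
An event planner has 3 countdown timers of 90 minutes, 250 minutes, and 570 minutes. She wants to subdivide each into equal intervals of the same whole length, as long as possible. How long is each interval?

The interval must divide each timer length; the longest such is the gcd.
90 = 2 × 3^2 × 5
250 = 2 × 5^3
570 = 2 × 3 × 5 × 19
gcd(90, 250, 570) = 2 × 5 = 10.

10 minutes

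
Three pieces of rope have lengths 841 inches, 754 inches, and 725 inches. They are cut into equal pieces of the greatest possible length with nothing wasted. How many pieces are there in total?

Piece length = gcd(841, 754, 725).
841 = 29^2
754 = 2 × 13 × 29
725 = 5^2 × 29
gcd(841, 754, 725) = 29.
Total pieces = 841/29 + 754/29 + 725/29 = 29 + 26 + 25 = 80.

80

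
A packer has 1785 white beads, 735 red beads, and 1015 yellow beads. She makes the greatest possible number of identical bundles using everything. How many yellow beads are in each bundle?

Number of bundles = gcd(1785, 735, 1015).
1785 = 3 × 5 × 7 × 17
735 = 3 × 5 × 7^2
1015 = 5 × 7 × 29
gcd(1785, 735, 1015) = 5 × 7 = 35.
yellow beads per bundle = 1015 / 35 = 29.

29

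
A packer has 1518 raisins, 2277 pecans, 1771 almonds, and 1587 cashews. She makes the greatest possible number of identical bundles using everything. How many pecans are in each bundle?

99

Number of bundles = gcd(1518, 2277, 1771, 1587).
1518 = 2 × 3 × 11 × 23
2277 = 3^2 × 11 × 23
1771 = 7 × 11 × 23
1587 = 3 × 23^2
gcd(1518, 2277, 1771, 1587) = 23.
pecans per bundle = 2277 / 23 = 99.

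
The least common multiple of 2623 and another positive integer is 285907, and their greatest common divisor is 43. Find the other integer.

4687

gcd × lcm = product of the two integers, so the other integer is (43 × 285907) / 2623 = 4687.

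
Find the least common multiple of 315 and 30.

315 = 3^2 × 5 × 7
30 = 2 × 3 × 5
LCM(315, 30) = 2 × 3^2 × 5 × 7 = 630.

630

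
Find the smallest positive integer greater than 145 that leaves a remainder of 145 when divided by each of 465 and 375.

11770

N − 145 must be a common multiple of 465 and 375.
465 = 3 × 5 × 31
375 = 3 × 5^3
LCM(465, 375) = 3 × 5^3 × 31 = 11625.
Smallest N > 145 is LCM + 145 = 11625 + 145 = 11770.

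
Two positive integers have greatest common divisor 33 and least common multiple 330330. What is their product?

10900890

For any two positive integers, gcd × lcm = product = 33 × 330330 = 10900890.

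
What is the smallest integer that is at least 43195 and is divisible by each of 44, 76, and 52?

43472

The integer must be a common multiple of 44, 76, and 52, so a multiple of their LCM.
44 = 2^2 × 11
76 = 2^2 × 19
52 = 2^2 × 13
LCM(44, 76, 52) = 2^2 × 11 × 13 × 19 = 10868.
Smallest multiple of 10868 that is ≥ 43195: ⌈43195/10868⌉ × 10868 = 4 × 10868 = 43472.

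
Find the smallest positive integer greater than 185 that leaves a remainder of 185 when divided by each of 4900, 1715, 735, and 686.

N − 185 must be a common multiple of 4900, 1715, 735, and 686.
4900 = 2^2 × 5^2 × 7^2
1715 = 5 × 7^3
735 = 3 × 5 × 7^2
686 = 2 × 7^3
LCM(4900, 1715, 735, 686) = 2^2 × 3 × 5^2 × 7^3 = 102900.
Smallest N > 185 is LCM + 185 = 102900 + 185 = 103085.

103085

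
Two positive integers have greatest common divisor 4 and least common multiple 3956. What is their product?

15824

For any two positive integers, gcd × lcm = product = 4 × 3956 = 15824.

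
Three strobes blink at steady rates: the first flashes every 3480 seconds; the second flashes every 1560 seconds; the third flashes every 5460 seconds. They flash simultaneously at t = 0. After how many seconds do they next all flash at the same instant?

The first simultaneous occurrence is after LCM of the individual periods.
3480 = 2^3 × 3 × 5 × 29
1560 = 2^3 × 3 × 5 × 13
5460 = 2^2 × 3 × 5 × 7 × 13
LCM(3480, 1560, 5460) = 2^3 × 3 × 5 × 7 × 13 × 29 = 316680.

316680 seconds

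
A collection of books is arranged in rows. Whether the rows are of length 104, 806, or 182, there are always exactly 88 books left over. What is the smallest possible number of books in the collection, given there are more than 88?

N − 88 must be a common multiple of 104, 806, and 182.
104 = 2^3 × 13
806 = 2 × 13 × 31
182 = 2 × 7 × 13
LCM(104, 806, 182) = 2^3 × 7 × 13 × 31 = 22568.
Smallest N > 88 is LCM + 88 = 22568 + 88 = 22656.

22656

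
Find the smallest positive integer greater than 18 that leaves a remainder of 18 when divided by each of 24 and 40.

138

N − 18 must be a common multiple of 24 and 40.
24 = 2^3 × 3
40 = 2^3 × 5
LCM(24, 40) = 2^3 × 3 × 5 = 120.
Smallest N > 18 is LCM + 18 = 120 + 18 = 138.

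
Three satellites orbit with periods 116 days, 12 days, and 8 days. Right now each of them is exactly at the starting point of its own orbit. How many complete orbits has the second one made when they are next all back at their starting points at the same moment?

58 orbits

They are all back at their starting positions together after one LCM of the periods.
116 = 2^2 × 29
12 = 2^2 × 3
8 = 2^3
LCM(116, 12, 8) = 2^3 × 3 × 29 = 696.
Orbits for period 12: 696 / 12 = 58.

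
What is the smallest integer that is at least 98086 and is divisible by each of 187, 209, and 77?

99484

The integer must be a common multiple of 187, 209, and 77, so a multiple of their LCM.
187 = 11 × 17
209 = 11 × 19
77 = 7 × 11
LCM(187, 209, 77) = 7 × 11 × 17 × 19 = 24871.
Smallest multiple of 24871 that is ≥ 98086: ⌈98086/24871⌉ × 24871 = 4 × 24871 = 99484.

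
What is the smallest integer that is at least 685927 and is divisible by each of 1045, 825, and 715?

The integer must be a common multiple of 1045, 825, and 715, so a multiple of their LCM.
1045 = 5 × 11 × 19
825 = 3 × 5^2 × 11
715 = 5 × 11 × 13
LCM(1045, 825, 715) = 3 × 5^2 × 11 × 13 × 19 = 203775.
Smallest multiple of 203775 that is ≥ 685927: ⌈685927/203775⌉ × 203775 = 4 × 203775 = 815100.

815100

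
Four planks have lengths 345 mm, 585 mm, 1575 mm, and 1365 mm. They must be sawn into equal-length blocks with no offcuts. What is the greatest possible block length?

The block length must divide every plank, so the greatest is gcd(345, 585, 1575, 1365).
345 = 3 × 5 × 23
585 = 3^2 × 5 × 13
1575 = 3^2 × 5^2 × 7
1365 = 3 × 5 × 7 × 13
gcd(345, 585, 1575, 1365) = 3 × 5 = 15.

15 mm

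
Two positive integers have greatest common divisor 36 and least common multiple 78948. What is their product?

For any two positive integers, gcd × lcm = product = 36 × 78948 = 2842128.

2842128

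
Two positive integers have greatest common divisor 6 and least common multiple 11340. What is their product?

68040

For any two positive integers, gcd × lcm = product = 6 × 11340 = 68040.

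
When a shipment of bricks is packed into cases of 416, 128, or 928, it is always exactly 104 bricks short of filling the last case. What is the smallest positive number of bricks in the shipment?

Being 104 short of a full case of size k means N ≡ −104 (mod k), i.e. N + 104 is a multiple of each size.
416 = 2^5 × 13
128 = 2^7
928 = 2^5 × 29
LCM(416, 128, 928) = 2^7 × 13 × 29 = 48256.
Smallest positive N is 48256 − 104 = 48152.

48152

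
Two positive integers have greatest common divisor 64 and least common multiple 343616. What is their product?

For any two positive integers, gcd × lcm = product = 64 × 343616 = 21991424.

21991424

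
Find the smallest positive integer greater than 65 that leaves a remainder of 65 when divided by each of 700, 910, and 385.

100165

N − 65 must be a common multiple of 700, 910, and 385.
700 = 2^2 × 5^2 × 7
910 = 2 × 5 × 7 × 13
385 = 5 × 7 × 11
LCM(700, 910, 385) = 2^2 × 5^2 × 7 × 11 × 13 = 100100.
Smallest N > 65 is LCM + 65 = 100100 + 65 = 100165.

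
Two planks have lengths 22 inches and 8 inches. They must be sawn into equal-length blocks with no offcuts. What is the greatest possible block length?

2 inches

By the Euclidean algorithm:
22 = 2 × 8 + 6
8 = 1 × 6 + 2
6 = 3 × 2 + 0
gcd(22, 8) = 2.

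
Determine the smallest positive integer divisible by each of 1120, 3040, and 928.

617120

1120 = 2^5 × 5 × 7
3040 = 2^5 × 5 × 19
928 = 2^5 × 29
LCM(1120, 3040, 928) = 2^5 × 5 × 7 × 19 × 29 = 617120.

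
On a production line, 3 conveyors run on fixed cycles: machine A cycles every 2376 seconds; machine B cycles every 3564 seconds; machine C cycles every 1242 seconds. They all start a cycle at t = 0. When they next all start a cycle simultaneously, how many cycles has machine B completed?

The first common completion time is the LCM of the periods.
2376 = 2^3 × 3^3 × 11
3564 = 2^2 × 3^4 × 11
1242 = 2 × 3^3 × 23
LCM(2376, 3564, 1242) = 2^3 × 3^4 × 11 × 23 = 163944.
Cycles for period 3564: 163944 / 3564 = 46.

46 cycles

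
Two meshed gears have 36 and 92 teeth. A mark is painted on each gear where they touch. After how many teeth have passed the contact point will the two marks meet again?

We need the least common multiple of the intervals.
36 = 2^2 × 3^2
92 = 2^2 × 23
LCM(36, 92) = 2^2 × 3^2 × 23 = 828.

828 teeth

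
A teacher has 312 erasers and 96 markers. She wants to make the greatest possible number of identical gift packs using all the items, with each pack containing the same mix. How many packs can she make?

By the Euclidean algorithm:
312 = 3 × 96 + 24
96 = 4 × 24 + 0
gcd(312, 96) = 24.

24 packs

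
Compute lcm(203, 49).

203 = 7 × 29
49 = 7^2
LCM(203, 49) = 7^2 × 29 = 1421.

1421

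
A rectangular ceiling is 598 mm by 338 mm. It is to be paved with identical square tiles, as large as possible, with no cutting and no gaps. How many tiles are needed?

Tile side = gcd(598, 338).
598 = 2 × 13 × 23
338 = 2 × 13^2
gcd(598, 338) = 2 × 13 = 26.
Tiles: (598/26) × (338/26) = 23 × 13 = 299.

299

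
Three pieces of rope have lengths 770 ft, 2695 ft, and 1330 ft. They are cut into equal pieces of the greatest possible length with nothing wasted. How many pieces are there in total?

Piece length = gcd(770, 2695, 1330).
770 = 2 × 5 × 7 × 11
2695 = 5 × 7^2 × 11
1330 = 2 × 5 × 7 × 19
gcd(770, 2695, 1330) = 5 × 7 = 35.
Total pieces = 770/35 + 2695/35 + 1330/35 = 22 + 77 + 38 = 137.

137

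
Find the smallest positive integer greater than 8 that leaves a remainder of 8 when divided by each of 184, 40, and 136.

N − 8 must be a common multiple of 184, 40, and 136.
184 = 2^3 × 23
40 = 2^3 × 5
136 = 2^3 × 17
LCM(184, 40, 136) = 2^3 × 5 × 17 × 23 = 15640.
Smallest N > 8 is LCM + 8 = 15640 + 8 = 15648.

15648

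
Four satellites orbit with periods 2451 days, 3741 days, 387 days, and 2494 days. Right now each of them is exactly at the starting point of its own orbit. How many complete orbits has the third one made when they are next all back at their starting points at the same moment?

1102 orbits

They are all back at their starting positions together after one LCM of the periods.
2451 = 3 × 19 × 43
3741 = 3 × 29 × 43
387 = 3^2 × 43
2494 = 2 × 29 × 43
LCM(2451, 3741, 387, 2494) = 2 × 3^2 × 19 × 29 × 43 = 426474.
Orbits for period 387: 426474 / 387 = 1102.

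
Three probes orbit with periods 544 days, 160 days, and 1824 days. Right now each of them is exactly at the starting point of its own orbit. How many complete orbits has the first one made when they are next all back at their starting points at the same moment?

They are all back at their starting positions together after one LCM of the periods.
544 = 2^5 × 17
160 = 2^5 × 5
1824 = 2^5 × 3 × 19
LCM(544, 160, 1824) = 2^5 × 3 × 5 × 17 × 19 = 155040.
Orbits for period 544: 155040 / 544 = 285.

285 orbits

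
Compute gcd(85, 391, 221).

85 = 5 × 17
391 = 17 × 23
221 = 13 × 17
gcd(85, 391, 221) = 17.

17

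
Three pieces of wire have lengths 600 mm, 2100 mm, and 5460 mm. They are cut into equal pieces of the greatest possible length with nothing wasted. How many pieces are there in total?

Piece length = gcd(600, 2100, 5460).
600 = 2^3 × 3 × 5^2
2100 = 2^2 × 3 × 5^2 × 7
5460 = 2^2 × 3 × 5 × 7 × 13
gcd(600, 2100, 5460) = 2^2 × 3 × 5 = 60.
Total pieces = 600/60 + 2100/60 + 5460/60 = 10 + 35 + 91 = 136.

136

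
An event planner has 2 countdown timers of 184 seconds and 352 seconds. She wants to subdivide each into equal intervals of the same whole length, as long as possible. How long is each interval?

8 seconds

The interval must divide each timer length; the longest such is the gcd.
184 = 2^3 × 23
352 = 2^5 × 11
gcd(184, 352) = 2^3 = 8.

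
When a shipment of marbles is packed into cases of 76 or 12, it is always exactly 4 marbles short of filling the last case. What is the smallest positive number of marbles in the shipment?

224

Being 4 short of a full case of size k means N ≡ −4 (mod k), i.e. N + 4 is a multiple of each size.
76 = 2^2 × 19
12 = 2^2 × 3
LCM(76, 12) = 2^2 × 3 × 19 = 228.
Smallest positive N is 228 − 4 = 224.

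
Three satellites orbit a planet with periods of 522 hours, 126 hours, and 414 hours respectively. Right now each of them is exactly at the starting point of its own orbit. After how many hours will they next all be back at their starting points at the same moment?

84042 hours

The first simultaneous occurrence is after LCM of the individual periods.
522 = 2 × 3^2 × 29
126 = 2 × 3^2 × 7
414 = 2 × 3^2 × 23
LCM(522, 126, 414) = 2 × 3^2 × 7 × 23 × 29 = 84042.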